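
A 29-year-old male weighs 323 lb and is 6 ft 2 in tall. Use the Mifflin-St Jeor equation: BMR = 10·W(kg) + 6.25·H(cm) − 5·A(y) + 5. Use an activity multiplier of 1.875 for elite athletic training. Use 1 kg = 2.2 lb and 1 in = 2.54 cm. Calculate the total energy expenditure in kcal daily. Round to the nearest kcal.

Convert to metric: weight = 323 ÷ 2.2 = 146.8182 kg; height = (6×12 + 2) × 2.54 = 74 × 2.54 = 187.96 cm.
Mifflin-St Jeor (male): BMR = 10(146.8182) + 6.25(187.96) − 5(29) + 5 = 1468.1818 + 1174.75 − 145 + 5 = 2502.9318 kcal/day.
TEE = BMR × activity factor = 2502.9318 × 1.875 = 4692.9972 kcal/day.

4693 kcal daily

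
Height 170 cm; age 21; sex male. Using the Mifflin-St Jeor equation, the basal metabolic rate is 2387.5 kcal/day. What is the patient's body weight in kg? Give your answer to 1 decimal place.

2387.5 = 10·W + 6.25(170) − 5(21) + 5
10·W = 2387.5 − 962.5 = 1425, so W = 142.5 kg.

142.5 kg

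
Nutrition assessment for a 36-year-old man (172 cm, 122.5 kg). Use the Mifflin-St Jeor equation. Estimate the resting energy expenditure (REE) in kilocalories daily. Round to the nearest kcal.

Mifflin-St Jeor (male): BMR = 10(122.5) + 6.25(172) − 5(36) + 5 = 1225 + 1075 − 180 + 5 = 2125 kcal/day.

2125 kilocalories daily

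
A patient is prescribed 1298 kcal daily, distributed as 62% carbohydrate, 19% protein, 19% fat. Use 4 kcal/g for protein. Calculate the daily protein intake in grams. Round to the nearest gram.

62 g/day

Protein energy = 19% × 1298 = 246.62 kcal.
At 4 kcal/g: 246.62 ÷ 4 = 61.655 g.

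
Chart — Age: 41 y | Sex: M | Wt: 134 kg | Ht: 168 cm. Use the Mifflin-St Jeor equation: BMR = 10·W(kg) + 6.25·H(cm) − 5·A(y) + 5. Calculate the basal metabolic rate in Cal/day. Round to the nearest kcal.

Mifflin-St Jeor (male): BMR = 10(134) + 6.25(168) − 5(41) + 5 = 1340 + 1050 − 205 + 5 = 2190 kcal/day.

2190 Cal/day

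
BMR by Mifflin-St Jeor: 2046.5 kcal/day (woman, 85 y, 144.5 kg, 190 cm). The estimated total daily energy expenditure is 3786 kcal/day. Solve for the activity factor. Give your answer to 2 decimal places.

Activity factor = TEE ÷ BMR = 3786 ÷ 2046.5 = 1.85.

1.85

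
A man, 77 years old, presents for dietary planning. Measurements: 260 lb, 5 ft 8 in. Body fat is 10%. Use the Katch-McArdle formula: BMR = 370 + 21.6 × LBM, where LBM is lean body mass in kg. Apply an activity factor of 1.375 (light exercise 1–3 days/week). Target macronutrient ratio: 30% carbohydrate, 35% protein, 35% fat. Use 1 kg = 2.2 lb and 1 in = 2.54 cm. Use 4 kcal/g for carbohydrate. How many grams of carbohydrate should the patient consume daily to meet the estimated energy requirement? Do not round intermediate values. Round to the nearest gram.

275 g/day

Convert to metric: weight = 260 ÷ 2.2 = 118.1818 kg; height = (5×12 + 8) × 2.54 = 68 × 2.54 = 172.72 cm.
LBM = 118.1818 × (1 − 0.1) = 106.3636 kg. Katch-McArdle: BMR = 370 + 21.6 × 106.3636 = 2667.4545 kcal/day.
TEE = 2667.4545 × 1.375 = 3667.75 kcal/day.
Carbohydrate energy = 30% × 3667.75 = 1100.325 kcal.
Carbohydrate = 1100.325 ÷ 4 kcal/g = 275.0813 g.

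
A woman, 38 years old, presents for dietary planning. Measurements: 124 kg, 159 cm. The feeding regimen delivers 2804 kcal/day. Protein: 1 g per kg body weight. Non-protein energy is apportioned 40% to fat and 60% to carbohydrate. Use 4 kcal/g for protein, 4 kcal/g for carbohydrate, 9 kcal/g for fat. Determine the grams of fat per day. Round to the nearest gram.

103 g/day

Protein = 1 × 124 = 124 g → 124 × 4 = 496 kcal.
Non-protein calories = 2804 − 496 = 2308 kcal.
Fat: 40% × 2308 = 923.2 kcal; carbohydrate: 1384.8 kcal.
Fat: 923.2 kcal ÷ 9 kcal/g = 102.5778 g.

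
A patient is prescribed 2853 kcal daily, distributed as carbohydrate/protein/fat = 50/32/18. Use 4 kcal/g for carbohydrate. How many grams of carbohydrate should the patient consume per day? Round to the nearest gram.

Carbohydrate energy = 50% × 2853 = 1426.5 kcal.
At 4 kcal/g: 1426.5 ÷ 4 = 356.625 g.

357 g/day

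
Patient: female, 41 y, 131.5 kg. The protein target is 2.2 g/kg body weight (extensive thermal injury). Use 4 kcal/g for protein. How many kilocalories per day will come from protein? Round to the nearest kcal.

Protein = 2.2 g/kg × 131.5 kg = 289.3 g/day.
Protein energy = 289.3 g × 4 kcal/g = 1157.2 kcal/day.

1157 kcal/day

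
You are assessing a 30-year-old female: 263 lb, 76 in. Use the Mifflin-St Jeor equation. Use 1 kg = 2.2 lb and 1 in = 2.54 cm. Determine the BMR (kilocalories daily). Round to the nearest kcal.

2091 kilocalories daily

Convert to metric: weight = 263 ÷ 2.2 = 119.5455 kg; height = 76 × 2.54 = 193.04 cm.
Mifflin-St Jeor (female): BMR = 10(119.5455) + 6.25(193.04) − 5(30) − 161 = 1195.4545 + 1206.5 − 150 − 161 = 2090.9545 kcal/day.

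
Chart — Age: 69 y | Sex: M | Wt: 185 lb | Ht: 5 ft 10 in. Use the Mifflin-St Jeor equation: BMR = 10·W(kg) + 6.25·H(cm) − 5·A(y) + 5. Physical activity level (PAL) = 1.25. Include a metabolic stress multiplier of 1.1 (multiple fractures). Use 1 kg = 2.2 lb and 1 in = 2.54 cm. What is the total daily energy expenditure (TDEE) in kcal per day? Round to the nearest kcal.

2217 kcal per day

Convert to metric: weight = 185 ÷ 2.2 = 84.0909 kg; height = (5×12 + 10) × 2.54 = 70 × 2.54 = 177.8 cm.
Mifflin-St Jeor (male): BMR = 10(84.0909) + 6.25(177.8) − 5(69) + 5 = 840.9091 + 1111.25 − 345 + 5 = 1612.1591 kcal/day.
TEE = BMR × activity factor = 1612.1591 × 1.25 = 2015.1989 kcal/day.
Apply stress factor: 2015.1989 × 1.1 = 2216.7188 kcal/day.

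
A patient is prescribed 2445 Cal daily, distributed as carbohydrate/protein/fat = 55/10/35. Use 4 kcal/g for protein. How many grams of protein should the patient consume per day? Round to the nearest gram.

61 g/day

Protein energy = 10% × 2445 = 244.5 kcal.
At 4 kcal/g: 244.5 ÷ 4 = 61.125 g.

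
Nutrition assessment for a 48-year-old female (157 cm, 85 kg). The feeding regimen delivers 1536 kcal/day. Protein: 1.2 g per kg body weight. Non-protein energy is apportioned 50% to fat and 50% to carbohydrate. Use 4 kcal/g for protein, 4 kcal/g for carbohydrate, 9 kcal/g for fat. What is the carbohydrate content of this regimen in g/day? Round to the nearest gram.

141 g/day

Protein = 1.2 × 85 = 102 g → 102 × 4 = 408 kcal.
Non-protein calories = 1536 − 408 = 1128 kcal.
Fat: 50% × 1128 = 564 kcal; carbohydrate: 564 kcal.
Carbohydrate: 564 kcal ÷ 4 kcal/g = 141 g.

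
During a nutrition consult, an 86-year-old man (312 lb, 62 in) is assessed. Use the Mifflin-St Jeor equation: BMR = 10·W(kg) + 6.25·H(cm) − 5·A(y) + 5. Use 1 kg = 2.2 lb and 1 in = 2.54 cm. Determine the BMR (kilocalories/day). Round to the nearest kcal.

1977 kilocalories/day

Convert to metric: weight = 312 ÷ 2.2 = 141.8182 kg; height = 62 × 2.54 = 157.48 cm.
Mifflin-St Jeor (male): BMR = 10(141.8182) + 6.25(157.48) − 5(86) + 5 = 1418.1818 + 984.25 − 430 + 5 = 1977.4318 kcal/day.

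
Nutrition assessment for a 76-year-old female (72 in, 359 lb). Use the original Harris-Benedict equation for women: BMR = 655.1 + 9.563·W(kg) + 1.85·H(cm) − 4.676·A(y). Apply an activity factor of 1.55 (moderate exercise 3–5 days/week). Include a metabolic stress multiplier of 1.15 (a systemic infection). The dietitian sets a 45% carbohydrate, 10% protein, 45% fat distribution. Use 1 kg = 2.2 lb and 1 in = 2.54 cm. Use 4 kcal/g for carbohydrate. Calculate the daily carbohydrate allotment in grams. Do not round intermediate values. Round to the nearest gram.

441 g/day

Convert to metric: weight = 359 ÷ 2.2 = 163.1818 kg; height = 72 × 2.54 = 182.88 cm.
Harris-Benedict: BMR = 655.1 + 9.563(163.1818) + 1.85(182.88) − 4.676(76) = 2198.5597 kcal/day.
TEE = 2198.5597 × 1.55 = 3407.7676 kcal/day.
With stress factor 1.15: 3407.7676 × 1.15 = 3918.9327 kcal/day.
Carbohydrate energy = 45% × 3918.9327 = 1763.5197 kcal.
Carbohydrate = 1763.5197 ÷ 4 kcal/g = 440.8799 g.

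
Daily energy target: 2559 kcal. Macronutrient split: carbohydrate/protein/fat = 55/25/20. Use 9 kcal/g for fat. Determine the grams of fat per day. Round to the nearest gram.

57 g/day

Fat energy = 20% × 2559 = 511.8 kcal.
At 9 kcal/g: 511.8 ÷ 9 = 56.8667 g.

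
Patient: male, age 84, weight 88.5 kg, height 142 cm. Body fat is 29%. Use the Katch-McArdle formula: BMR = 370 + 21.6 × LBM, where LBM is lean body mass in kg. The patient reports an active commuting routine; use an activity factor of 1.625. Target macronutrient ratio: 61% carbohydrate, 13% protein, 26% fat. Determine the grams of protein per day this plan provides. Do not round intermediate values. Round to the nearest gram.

91 g/day

LBM = 88.5 × (1 − 0.29) = 62.835 kg. Katch-McArdle: BMR = 370 + 21.6 × 62.835 = 1727.236 kcal/day.
TEE = 1727.236 × 1.625 = 2806.7585 kcal/day.
Protein energy = 13% × 2806.7585 = 364.8786 kcal.
Protein = 364.8786 ÷ 4 kcal/g = 91.2197 g.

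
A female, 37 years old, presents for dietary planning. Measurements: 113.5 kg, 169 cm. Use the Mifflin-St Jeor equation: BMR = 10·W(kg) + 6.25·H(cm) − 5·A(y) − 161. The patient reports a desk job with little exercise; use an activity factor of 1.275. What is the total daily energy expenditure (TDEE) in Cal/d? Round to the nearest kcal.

2353 Cal/d

Mifflin-St Jeor (female): BMR = 10(113.5) + 6.25(169) − 5(37) − 161 = 1135 + 1056.25 − 185 − 161 = 1845.25 kcal/day.
TEE = BMR × activity factor = 1845.25 × 1.275 = 2352.6938 kcal/day.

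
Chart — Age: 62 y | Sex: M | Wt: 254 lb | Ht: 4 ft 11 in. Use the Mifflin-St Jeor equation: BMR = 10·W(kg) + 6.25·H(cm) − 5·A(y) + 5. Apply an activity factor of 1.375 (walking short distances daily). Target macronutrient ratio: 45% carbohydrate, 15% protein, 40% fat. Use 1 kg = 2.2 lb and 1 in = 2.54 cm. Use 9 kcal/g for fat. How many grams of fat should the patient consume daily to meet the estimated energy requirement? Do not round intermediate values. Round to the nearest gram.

109 g/day

Convert to metric: weight = 254 ÷ 2.2 = 115.4545 kg; height = (4×12 + 11) × 2.54 = 59 × 2.54 = 149.86 cm.
Mifflin-St Jeor (male): BMR = 10(115.4545) + 6.25(149.86) − 5(62) + 5 = 1154.5455 + 936.625 − 310 + 5 = 1786.1705 kcal/day.
TEE = 1786.1705 × 1.375 = 2455.9844 kcal/day.
Fat energy = 40% × 2455.9844 = 982.3938 kcal.
Fat = 982.3938 ÷ 9 kcal/g = 109.1549 g.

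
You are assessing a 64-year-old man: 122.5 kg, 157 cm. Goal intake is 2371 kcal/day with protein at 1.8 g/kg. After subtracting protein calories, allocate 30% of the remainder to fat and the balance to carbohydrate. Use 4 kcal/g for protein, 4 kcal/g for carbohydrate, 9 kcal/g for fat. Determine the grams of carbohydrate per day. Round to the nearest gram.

261 g/day

Protein = 1.8 × 122.5 = 220.5 g → 220.5 × 4 = 882 kcal.
Non-protein calories = 2371 − 882 = 1489 kcal.
Fat: 30% × 1489 = 446.7 kcal; carbohydrate: 1042.3 kcal.
Carbohydrate: 1042.3 kcal ÷ 4 kcal/g = 260.575 g.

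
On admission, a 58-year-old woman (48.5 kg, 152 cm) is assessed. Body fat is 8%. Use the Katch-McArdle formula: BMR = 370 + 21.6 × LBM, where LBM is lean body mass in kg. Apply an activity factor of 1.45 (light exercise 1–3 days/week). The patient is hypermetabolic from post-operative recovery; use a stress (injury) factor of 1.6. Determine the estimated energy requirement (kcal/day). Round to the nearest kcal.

3094 kcal/day

LBM = 48.5 × (1 − 0.08) = 44.62 kg. Katch-McArdle: BMR = 370 + 21.6 × 44.62 = 1333.792 kcal/day.
TEE = BMR × activity factor = 1333.792 × 1.45 = 1933.9984 kcal/day.
Apply stress factor: 1933.9984 × 1.6 = 3094.3974 kcal/day.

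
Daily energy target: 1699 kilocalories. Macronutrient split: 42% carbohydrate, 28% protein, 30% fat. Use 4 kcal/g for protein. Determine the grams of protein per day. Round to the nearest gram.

119 g/day

Protein energy = 28% × 1699 = 475.72 kcal.
At 4 kcal/g: 475.72 ÷ 4 = 118.93 g.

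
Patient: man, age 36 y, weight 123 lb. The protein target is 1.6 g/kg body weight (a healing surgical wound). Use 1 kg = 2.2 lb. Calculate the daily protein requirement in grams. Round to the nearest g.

Weight in kg = 123 ÷ 2.2 = 55.9091 kg.
Protein = 1.6 g/kg × 55.9091 kg = 89.4545 g/day.

89 g/day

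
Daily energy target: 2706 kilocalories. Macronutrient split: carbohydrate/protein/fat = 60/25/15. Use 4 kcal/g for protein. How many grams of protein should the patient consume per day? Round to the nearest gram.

Protein energy = 25% × 2706 = 676.5 kcal.
At 4 kcal/g: 676.5 ÷ 4 = 169.125 g.

169 g/day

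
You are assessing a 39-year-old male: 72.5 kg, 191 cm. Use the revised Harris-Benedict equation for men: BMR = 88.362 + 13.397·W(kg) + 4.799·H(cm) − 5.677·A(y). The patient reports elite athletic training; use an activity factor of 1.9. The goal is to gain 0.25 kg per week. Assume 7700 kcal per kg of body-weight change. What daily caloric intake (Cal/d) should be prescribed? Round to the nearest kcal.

3609 Cal/d

Harris-Benedict: BMR = 88.362 + 13.397(72.5) + 4.799(191) − 5.677(39) = 1754.8505 kcal/day.
TEE = 1754.8505 × 1.9 = 3334.216 kcal/day.
Required daily surplus = 0.25 × 7700 ÷ 7 = 275 kcal/day.
Target intake = 3334.216 + 275 = 3609.216 kcal/day.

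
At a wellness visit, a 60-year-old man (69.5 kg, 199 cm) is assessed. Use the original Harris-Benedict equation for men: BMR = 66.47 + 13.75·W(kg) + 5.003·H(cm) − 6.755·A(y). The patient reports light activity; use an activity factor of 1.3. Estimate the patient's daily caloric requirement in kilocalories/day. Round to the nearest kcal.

Harris-Benedict: BMR = 66.47 + 13.75(69.5) + 5.003(199) − 6.755(60) = 1612.392 kcal/day.
TEE = BMR × activity factor = 1612.392 × 1.3 = 2096.1096 kcal/day.

2096 kilocalories/day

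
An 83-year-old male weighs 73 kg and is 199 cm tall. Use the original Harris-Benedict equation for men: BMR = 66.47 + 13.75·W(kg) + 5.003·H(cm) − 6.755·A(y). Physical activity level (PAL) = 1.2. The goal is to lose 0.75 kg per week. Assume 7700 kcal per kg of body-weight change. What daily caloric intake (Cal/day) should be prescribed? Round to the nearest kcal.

Harris-Benedict: BMR = 66.47 + 13.75(73) + 5.003(199) − 6.755(83) = 1505.152 kcal/day.
TEE = 1505.152 × 1.2 = 1806.1824 kcal/day.
Required daily deficit = 0.75 × 7700 ÷ 7 = 825 kcal/day.
Target intake = 1806.1824 − 825 = 981.1824 kcal/day.

981 Cal/day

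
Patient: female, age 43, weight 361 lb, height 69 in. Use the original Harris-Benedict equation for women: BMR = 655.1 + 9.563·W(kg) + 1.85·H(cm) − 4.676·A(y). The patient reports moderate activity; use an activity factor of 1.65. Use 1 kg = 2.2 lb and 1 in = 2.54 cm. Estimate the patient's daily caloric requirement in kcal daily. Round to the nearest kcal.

3873 kcal daily

Convert to metric: weight = 361 ÷ 2.2 = 164.0909 kg; height = 69 × 2.54 = 175.26 cm.
Harris-Benedict: BMR = 655.1 + 9.563(164.0909) + 1.85(175.26) − 4.676(43) = 2347.4644 kcal/day.
TEE = BMR × activity factor = 2347.4644 × 1.65 = 3873.3162 kcal/day.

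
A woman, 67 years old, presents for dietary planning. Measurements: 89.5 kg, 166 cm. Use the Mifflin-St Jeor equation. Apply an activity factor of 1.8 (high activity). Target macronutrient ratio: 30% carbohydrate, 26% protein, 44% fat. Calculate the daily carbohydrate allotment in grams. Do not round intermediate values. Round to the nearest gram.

194 g/day

Mifflin-St Jeor (female): BMR = 10(89.5) + 6.25(166) − 5(67) − 161 = 895 + 1037.5 − 335 − 161 = 1436.5 kcal/day.
TEE = 1436.5 × 1.8 = 2585.7 kcal/day.
Carbohydrate energy = 30% × 2585.7 = 775.71 kcal.
Carbohydrate = 775.71 ÷ 4 kcal/g = 193.9275 g.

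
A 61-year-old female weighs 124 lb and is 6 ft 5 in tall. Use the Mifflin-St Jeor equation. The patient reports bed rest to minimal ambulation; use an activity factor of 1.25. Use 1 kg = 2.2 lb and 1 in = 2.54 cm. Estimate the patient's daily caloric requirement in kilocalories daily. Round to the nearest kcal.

Convert to metric: weight = 124 ÷ 2.2 = 56.3636 kg; height = (6×12 + 5) × 2.54 = 77 × 2.54 = 195.58 cm.
Mifflin-St Jeor (female): BMR = 10(56.3636) + 6.25(195.58) − 5(61) − 161 = 563.6364 + 1222.375 − 305 − 161 = 1320.0114 kcal/day.
TEE = BMR × activity factor = 1320.0114 × 1.25 = 1650.0142 kcal/day.

1650 kilocalories daily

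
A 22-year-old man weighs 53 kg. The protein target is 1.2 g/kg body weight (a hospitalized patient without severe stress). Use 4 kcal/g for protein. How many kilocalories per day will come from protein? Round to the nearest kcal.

Protein = 1.2 g/kg × 53 kg = 63.6 g/day.
Protein energy = 63.6 g × 4 kcal/g = 254.4 kcal/day.

254 kcal/day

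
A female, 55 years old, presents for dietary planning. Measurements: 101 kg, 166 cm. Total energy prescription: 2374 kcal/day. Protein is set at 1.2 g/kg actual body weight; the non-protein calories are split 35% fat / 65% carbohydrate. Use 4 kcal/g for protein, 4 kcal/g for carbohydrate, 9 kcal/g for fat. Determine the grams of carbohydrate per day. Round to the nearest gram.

307 g/day

Protein = 1.2 × 101 = 121.2 g → 121.2 × 4 = 484.8 kcal.
Non-protein calories = 2374 − 484.8 = 1889.2 kcal.
Fat: 35% × 1889.2 = 661.22 kcal; carbohydrate: 1227.98 kcal.
Carbohydrate: 1227.98 kcal ÷ 4 kcal/g = 306.995 g.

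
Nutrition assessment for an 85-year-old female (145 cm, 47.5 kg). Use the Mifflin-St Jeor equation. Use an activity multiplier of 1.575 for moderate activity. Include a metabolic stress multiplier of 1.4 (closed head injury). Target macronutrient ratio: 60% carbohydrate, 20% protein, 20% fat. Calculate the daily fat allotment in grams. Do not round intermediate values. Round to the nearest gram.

39 g/day

Mifflin-St Jeor (female): BMR = 10(47.5) + 6.25(145) − 5(85) − 161 = 475 + 906.25 − 425 − 161 = 795.25 kcal/day.
TEE = 795.25 × 1.575 = 1252.5188 kcal/day.
With stress factor 1.4: 1252.5188 × 1.4 = 1753.5263 kcal/day.
Fat energy = 20% × 1753.5263 = 350.7053 kcal.
Fat = 350.7053 ÷ 9 kcal/g = 38.9673 g.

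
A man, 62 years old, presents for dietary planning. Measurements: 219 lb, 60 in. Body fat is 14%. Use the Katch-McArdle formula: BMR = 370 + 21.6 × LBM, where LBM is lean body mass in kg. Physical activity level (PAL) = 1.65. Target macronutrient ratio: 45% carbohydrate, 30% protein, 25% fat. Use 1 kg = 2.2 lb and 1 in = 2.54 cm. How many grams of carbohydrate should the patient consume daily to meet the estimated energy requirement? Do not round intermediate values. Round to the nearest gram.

412 g/day

Convert to metric: weight = 219 ÷ 2.2 = 99.5455 kg; height = 60 × 2.54 = 152.4 cm.
LBM = 99.5455 × (1 − 0.14) = 85.6091 kg. Katch-McArdle: BMR = 370 + 21.6 × 85.6091 = 2219.1564 kcal/day.
TEE = 2219.1564 × 1.65 = 3661.608 kcal/day.
Carbohydrate energy = 45% × 3661.608 = 1647.7236 kcal.
Carbohydrate = 1647.7236 ÷ 4 kcal/g = 411.9309 g.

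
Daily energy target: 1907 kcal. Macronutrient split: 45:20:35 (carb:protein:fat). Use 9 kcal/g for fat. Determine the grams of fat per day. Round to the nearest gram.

Fat energy = 35% × 1907 = 667.45 kcal.
At 9 kcal/g: 667.45 ÷ 9 = 74.1611 g.

74 g/day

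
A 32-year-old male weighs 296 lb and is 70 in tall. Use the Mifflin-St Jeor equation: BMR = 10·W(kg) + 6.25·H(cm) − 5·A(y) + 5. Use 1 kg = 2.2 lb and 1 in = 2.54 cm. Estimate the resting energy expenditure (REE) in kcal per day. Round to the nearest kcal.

2302 kcal per day

Convert to metric: weight = 296 ÷ 2.2 = 134.5455 kg; height = 70 × 2.54 = 177.8 cm.
Mifflin-St Jeor (male): BMR = 10(134.5455) + 6.25(177.8) − 5(32) + 5 = 1345.4545 + 1111.25 − 160 + 5 = 2301.7045 kcal/day.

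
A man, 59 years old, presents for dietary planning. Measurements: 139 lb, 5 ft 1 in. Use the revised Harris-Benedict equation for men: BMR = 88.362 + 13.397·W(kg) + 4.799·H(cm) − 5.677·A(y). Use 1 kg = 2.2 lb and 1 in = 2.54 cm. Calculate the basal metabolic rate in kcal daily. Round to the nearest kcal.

1343 kcal daily

Convert to metric: weight = 139 ÷ 2.2 = 63.1818 kg; height = (5×12 + 1) × 2.54 = 61 × 2.54 = 154.94 cm.
Harris-Benedict: BMR = 88.362 + 13.397(63.1818) + 4.799(154.94) − 5.677(59) = 1343.4229 kcal/day.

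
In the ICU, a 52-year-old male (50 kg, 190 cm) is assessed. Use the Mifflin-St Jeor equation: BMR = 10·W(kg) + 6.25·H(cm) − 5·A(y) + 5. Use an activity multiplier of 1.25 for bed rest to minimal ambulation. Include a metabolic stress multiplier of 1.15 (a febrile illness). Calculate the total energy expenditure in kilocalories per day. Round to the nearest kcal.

Mifflin-St Jeor (male): BMR = 10(50) + 6.25(190) − 5(52) + 5 = 500 + 1187.5 − 260 + 5 = 1432.5 kcal/day.
TEE = BMR × activity factor = 1432.5 × 1.25 = 1790.625 kcal/day.
Apply stress factor: 1790.625 × 1.15 = 2059.2188 kcal/day.

2059 kilocalories per day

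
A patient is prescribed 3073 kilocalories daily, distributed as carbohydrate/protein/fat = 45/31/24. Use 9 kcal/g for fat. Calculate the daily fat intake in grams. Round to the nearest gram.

Fat energy = 24% × 3073 = 737.52 kcal.
At 9 kcal/g: 737.52 ÷ 9 = 81.9467 g.

82 g/day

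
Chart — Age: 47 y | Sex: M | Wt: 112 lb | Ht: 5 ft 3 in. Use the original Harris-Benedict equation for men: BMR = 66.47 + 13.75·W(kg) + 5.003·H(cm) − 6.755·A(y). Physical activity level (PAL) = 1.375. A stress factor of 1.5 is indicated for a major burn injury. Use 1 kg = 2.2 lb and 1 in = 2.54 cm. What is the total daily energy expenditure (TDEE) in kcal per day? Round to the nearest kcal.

2577 kcal per day

Convert to metric: weight = 112 ÷ 2.2 = 50.9091 kg; height = (5×12 + 3) × 2.54 = 63 × 2.54 = 160.02 cm.
Harris-Benedict: BMR = 66.47 + 13.75(50.9091) + 5.003(160.02) − 6.755(47) = 1249.5651 kcal/day.
TEE = BMR × activity factor = 1249.5651 × 1.375 = 1718.152 kcal/day.
Apply stress factor: 1718.152 × 1.5 = 2577.2279 kcal/day.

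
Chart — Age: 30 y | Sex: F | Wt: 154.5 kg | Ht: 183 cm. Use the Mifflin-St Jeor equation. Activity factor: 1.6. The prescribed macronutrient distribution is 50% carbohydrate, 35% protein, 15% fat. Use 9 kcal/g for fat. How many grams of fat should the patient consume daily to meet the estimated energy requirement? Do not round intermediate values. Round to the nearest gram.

Mifflin-St Jeor (female): BMR = 10(154.5) + 6.25(183) − 5(30) − 161 = 1545 + 1143.75 − 150 − 161 = 2377.75 kcal/day.
TEE = 2377.75 × 1.6 = 3804.4 kcal/day.
Fat energy = 15% × 3804.4 = 570.66 kcal.
Fat = 570.66 ÷ 9 kcal/g = 63.4067 g.

63 g/day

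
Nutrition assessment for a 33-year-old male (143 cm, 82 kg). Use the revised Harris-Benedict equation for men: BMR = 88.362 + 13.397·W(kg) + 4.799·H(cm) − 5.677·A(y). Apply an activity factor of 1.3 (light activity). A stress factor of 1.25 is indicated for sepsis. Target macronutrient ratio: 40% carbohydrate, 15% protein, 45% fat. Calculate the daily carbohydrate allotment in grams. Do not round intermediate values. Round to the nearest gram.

274 g/day

Harris-Benedict: BMR = 88.362 + 13.397(82) + 4.799(143) − 5.677(33) = 1685.832 kcal/day.
TEE = 1685.832 × 1.3 = 2191.5816 kcal/day.
With stress factor 1.25: 2191.5816 × 1.25 = 2739.477 kcal/day.
Carbohydrate energy = 40% × 2739.477 = 1095.7908 kcal.
Carbohydrate = 1095.7908 ÷ 4 kcal/g = 273.9477 g.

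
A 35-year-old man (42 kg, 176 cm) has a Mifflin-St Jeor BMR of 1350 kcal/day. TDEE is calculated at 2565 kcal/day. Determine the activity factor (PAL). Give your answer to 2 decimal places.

1.90

Activity factor = TEE ÷ BMR = 2565 ÷ 1350 = 1.9.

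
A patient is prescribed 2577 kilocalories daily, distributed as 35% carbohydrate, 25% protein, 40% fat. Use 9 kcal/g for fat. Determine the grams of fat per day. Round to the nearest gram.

Fat energy = 40% × 2577 = 1030.8 kcal.
At 9 kcal/g: 1030.8 ÷ 9 = 114.5333 g.

115 g/day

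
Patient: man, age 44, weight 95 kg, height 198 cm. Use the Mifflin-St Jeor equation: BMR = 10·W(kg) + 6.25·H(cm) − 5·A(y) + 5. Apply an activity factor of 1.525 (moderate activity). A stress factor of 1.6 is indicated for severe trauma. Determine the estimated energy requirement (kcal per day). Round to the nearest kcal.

Mifflin-St Jeor (male): BMR = 10(95) + 6.25(198) − 5(44) + 5 = 950 + 1237.5 − 220 + 5 = 1972.5 kcal/day.
TEE = BMR × activity factor = 1972.5 × 1.525 = 3008.0625 kcal/day.
Apply stress factor: 3008.0625 × 1.6 = 4812.9 kcal/day.

4813 kcal per day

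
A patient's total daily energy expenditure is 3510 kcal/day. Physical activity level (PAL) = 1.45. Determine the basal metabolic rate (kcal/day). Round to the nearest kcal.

BMR = TEE ÷ activity factor = 3510 ÷ 1.45 = 2420.6897 kcal/day.

2421 kcal/day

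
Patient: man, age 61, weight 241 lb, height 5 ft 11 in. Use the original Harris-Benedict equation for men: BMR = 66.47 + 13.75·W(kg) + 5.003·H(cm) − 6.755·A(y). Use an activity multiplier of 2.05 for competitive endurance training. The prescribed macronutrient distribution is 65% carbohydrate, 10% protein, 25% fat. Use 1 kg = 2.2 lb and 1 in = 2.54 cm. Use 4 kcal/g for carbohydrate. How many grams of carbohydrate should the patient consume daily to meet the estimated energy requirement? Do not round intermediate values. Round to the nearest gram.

Convert to metric: weight = 241 ÷ 2.2 = 109.5455 kg; height = (5×12 + 11) × 2.54 = 71 × 2.54 = 180.34 cm.
Harris-Benedict: BMR = 66.47 + 13.75(109.5455) + 5.003(180.34) − 6.755(61) = 2062.906 kcal/day.
TEE = 2062.906 × 2.05 = 4228.9573 kcal/day.
Carbohydrate energy = 65% × 4228.9573 = 2748.8223 kcal.
Carbohydrate = 2748.8223 ÷ 4 kcal/g = 687.2056 g.

687 g/day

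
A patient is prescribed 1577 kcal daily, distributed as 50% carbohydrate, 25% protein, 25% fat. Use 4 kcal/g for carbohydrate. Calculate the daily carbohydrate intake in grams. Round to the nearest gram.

197 g/day

Carbohydrate energy = 50% × 1577 = 788.5 kcal.
At 4 kcal/g: 788.5 ÷ 4 = 197.125 g.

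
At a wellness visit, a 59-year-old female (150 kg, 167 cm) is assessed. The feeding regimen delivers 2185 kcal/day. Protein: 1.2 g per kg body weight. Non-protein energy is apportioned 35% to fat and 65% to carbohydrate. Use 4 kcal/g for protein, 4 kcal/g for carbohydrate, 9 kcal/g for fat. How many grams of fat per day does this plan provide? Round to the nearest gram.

Protein = 1.2 × 150 = 180 g → 180 × 4 = 720 kcal.
Non-protein calories = 2185 − 720 = 1465 kcal.
Fat: 35% × 1465 = 512.75 kcal; carbohydrate: 952.25 kcal.
Fat: 512.75 kcal ÷ 9 kcal/g = 56.9722 g.

57 g/day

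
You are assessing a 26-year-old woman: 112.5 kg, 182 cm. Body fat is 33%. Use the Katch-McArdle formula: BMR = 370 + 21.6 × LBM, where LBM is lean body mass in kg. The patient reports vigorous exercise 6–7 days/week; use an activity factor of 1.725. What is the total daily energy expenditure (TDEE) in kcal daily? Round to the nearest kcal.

LBM = 112.5 × (1 − 0.33) = 75.375 kg. Katch-McArdle: BMR = 370 + 21.6 × 75.375 = 1998.1 kcal/day.
TEE = BMR × activity factor = 1998.1 × 1.725 = 3446.7225 kcal/day.

3447 kcal daily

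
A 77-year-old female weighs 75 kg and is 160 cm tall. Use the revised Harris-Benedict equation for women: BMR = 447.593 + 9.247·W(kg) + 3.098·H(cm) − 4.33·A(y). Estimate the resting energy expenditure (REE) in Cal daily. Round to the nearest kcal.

Harris-Benedict: BMR = 447.593 + 9.247(75) + 3.098(160) − 4.33(77) = 1303.388 kcal/day.

1303 Cal daily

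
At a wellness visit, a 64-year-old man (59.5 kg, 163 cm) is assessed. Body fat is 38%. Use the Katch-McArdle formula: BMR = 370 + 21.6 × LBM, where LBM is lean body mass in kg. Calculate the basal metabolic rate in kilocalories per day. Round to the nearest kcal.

LBM = 59.5 × (1 − 0.38) = 36.89 kg. Katch-McArdle: BMR = 370 + 21.6 × 36.89 = 1166.824 kcal/day.

1167 kilocalories per day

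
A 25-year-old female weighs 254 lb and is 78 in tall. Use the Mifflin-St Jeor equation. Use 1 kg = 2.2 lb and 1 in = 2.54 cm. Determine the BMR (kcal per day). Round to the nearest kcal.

2107 kcal per day

Convert to metric: weight = 254 ÷ 2.2 = 115.4545 kg; height = 78 × 2.54 = 198.12 cm.
Mifflin-St Jeor (female): BMR = 10(115.4545) + 6.25(198.12) − 5(25) − 161 = 1154.5455 + 1238.25 − 125 − 161 = 2106.7955 kcal/day.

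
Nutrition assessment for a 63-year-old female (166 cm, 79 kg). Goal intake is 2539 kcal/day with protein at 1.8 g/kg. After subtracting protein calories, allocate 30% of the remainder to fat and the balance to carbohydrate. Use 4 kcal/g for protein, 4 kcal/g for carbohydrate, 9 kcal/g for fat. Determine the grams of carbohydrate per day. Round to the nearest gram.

345 g/day

Protein = 1.8 × 79 = 142.2 g → 142.2 × 4 = 568.8 kcal.
Non-protein calories = 2539 − 568.8 = 1970.2 kcal.
Fat: 30% × 1970.2 = 591.06 kcal; carbohydrate: 1379.14 kcal.
Carbohydrate: 1379.14 kcal ÷ 4 kcal/g = 344.785 g.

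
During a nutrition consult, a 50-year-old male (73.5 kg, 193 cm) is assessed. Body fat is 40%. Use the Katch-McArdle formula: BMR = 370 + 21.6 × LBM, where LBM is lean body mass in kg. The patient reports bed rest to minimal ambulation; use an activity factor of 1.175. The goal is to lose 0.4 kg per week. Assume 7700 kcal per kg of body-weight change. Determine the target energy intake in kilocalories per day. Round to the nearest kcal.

LBM = 73.5 × (1 − 0.4) = 44.1 kg. Katch-McArdle: BMR = 370 + 21.6 × 44.1 = 1322.56 kcal/day.
TEE = 1322.56 × 1.175 = 1554.008 kcal/day.
Required daily deficit = 0.4 × 7700 ÷ 7 = 440 kcal/day.
Target intake = 1554.008 − 440 = 1114.008 kcal/day.

1114 kilocalories per day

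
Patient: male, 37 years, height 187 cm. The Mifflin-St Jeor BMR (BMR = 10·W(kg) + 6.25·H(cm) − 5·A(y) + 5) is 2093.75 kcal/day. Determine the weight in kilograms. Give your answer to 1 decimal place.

2093.75 = 10·W + 6.25(187) − 5(37) + 5
10·W = 2093.75 − 988.75 = 1105, so W = 110.5 kg.

110.5 kg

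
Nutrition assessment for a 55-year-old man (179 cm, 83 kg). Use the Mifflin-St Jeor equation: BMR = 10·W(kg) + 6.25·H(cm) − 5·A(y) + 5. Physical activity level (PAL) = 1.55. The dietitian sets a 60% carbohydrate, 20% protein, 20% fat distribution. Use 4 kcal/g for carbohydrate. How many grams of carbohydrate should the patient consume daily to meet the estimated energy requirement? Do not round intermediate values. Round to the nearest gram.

Mifflin-St Jeor (male): BMR = 10(83) + 6.25(179) − 5(55) + 5 = 830 + 1118.75 − 275 + 5 = 1678.75 kcal/day.
TEE = 1678.75 × 1.55 = 2602.0625 kcal/day.
Carbohydrate energy = 60% × 2602.0625 = 1561.2375 kcal.
Carbohydrate = 1561.2375 ÷ 4 kcal/g = 390.3094 g.

390 g/day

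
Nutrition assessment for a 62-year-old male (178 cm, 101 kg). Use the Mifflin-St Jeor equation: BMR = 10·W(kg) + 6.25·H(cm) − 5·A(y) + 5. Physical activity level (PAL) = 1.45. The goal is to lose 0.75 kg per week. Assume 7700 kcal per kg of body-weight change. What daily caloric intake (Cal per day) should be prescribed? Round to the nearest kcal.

1810 Cal per day

Mifflin-St Jeor (male): BMR = 10(101) + 6.25(178) − 5(62) + 5 = 1010 + 1112.5 − 310 + 5 = 1817.5 kcal/day.
TEE = 1817.5 × 1.45 = 2635.375 kcal/day.
Required daily deficit = 0.75 × 7700 ÷ 7 = 825 kcal/day.
Target intake = 2635.375 − 825 = 1810.375 kcal/day.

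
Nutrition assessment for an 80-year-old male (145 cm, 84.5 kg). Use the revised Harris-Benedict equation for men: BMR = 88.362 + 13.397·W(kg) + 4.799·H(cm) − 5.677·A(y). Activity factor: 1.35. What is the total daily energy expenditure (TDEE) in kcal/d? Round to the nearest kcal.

1974 kcal/d

Harris-Benedict: BMR = 88.362 + 13.397(84.5) + 4.799(145) − 5.677(80) = 1462.1035 kcal/day.
TEE = BMR × activity factor = 1462.1035 × 1.35 = 1973.8397 kcal/day.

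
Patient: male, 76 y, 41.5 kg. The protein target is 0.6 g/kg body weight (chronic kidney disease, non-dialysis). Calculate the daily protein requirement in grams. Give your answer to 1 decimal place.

24.9 g/day

Protein = 0.6 g/kg × 41.5 kg = 24.9 g/day.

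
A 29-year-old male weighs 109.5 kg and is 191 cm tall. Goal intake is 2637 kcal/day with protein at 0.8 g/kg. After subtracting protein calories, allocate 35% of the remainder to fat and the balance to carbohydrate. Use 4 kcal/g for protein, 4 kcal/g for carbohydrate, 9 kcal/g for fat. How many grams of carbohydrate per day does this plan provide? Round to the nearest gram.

372 g/day

Protein = 0.8 × 109.5 = 87.6 g → 87.6 × 4 = 350.4 kcal.
Non-protein calories = 2637 − 350.4 = 2286.6 kcal.
Fat: 35% × 2286.6 = 800.31 kcal; carbohydrate: 1486.29 kcal.
Carbohydrate: 1486.29 kcal ÷ 4 kcal/g = 371.5725 g.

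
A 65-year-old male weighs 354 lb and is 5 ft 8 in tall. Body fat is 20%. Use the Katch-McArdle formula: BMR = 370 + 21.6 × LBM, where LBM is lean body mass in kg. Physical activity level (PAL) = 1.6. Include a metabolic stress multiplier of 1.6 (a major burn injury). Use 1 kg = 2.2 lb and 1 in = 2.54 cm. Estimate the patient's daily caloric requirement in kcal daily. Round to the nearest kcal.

Convert to metric: weight = 354 ÷ 2.2 = 160.9091 kg; height = (5×12 + 8) × 2.54 = 68 × 2.54 = 172.72 cm.
LBM = 160.9091 × (1 − 0.2) = 128.7273 kg. Katch-McArdle: BMR = 370 + 21.6 × 128.7273 = 3150.5091 kcal/day.
TEE = BMR × activity factor = 3150.5091 × 1.6 = 5040.8145 kcal/day.
Apply stress factor: 5040.8145 × 1.6 = 8065.3033 kcal/day.

8065 kcal daily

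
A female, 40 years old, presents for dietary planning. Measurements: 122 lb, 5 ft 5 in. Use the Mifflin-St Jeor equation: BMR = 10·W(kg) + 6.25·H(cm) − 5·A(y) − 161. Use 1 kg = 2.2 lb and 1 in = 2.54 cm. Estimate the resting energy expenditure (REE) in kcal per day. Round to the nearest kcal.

1225 kcal per day

Convert to metric: weight = 122 ÷ 2.2 = 55.4545 kg; height = (5×12 + 5) × 2.54 = 65 × 2.54 = 165.1 cm.
Mifflin-St Jeor (female): BMR = 10(55.4545) + 6.25(165.1) − 5(40) − 161 = 554.5455 + 1031.875 − 200 − 161 = 1225.4205 kcal/day.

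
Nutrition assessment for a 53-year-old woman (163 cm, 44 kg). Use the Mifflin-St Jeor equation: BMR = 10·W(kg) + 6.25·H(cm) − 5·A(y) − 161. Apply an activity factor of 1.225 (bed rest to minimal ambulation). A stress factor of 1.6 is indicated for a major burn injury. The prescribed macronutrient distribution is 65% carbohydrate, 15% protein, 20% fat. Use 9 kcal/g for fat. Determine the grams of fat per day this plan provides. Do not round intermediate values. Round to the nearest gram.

45 g/day

Mifflin-St Jeor (female): BMR = 10(44) + 6.25(163) − 5(53) − 161 = 440 + 1018.75 − 265 − 161 = 1032.75 kcal/day.
TEE = 1032.75 × 1.225 = 1265.1188 kcal/day.
With stress factor 1.6: 1265.1188 × 1.6 = 2024.19 kcal/day.
Fat energy = 20% × 2024.19 = 404.838 kcal.
Fat = 404.838 ÷ 9 kcal/g = 44.982 g.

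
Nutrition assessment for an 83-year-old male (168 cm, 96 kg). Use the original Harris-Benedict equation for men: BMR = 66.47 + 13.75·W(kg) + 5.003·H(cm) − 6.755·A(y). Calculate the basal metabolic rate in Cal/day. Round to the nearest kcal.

1666 Cal/day

Harris-Benedict: BMR = 66.47 + 13.75(96) + 5.003(168) − 6.755(83) = 1666.309 kcal/day.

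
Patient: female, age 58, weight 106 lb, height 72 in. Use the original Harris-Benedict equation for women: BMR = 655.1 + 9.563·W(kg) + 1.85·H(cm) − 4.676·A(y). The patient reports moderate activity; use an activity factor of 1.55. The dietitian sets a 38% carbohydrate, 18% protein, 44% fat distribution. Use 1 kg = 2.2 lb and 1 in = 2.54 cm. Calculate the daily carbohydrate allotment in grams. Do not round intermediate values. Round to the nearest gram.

Convert to metric: weight = 106 ÷ 2.2 = 48.1818 kg; height = 72 × 2.54 = 182.88 cm.
Harris-Benedict: BMR = 655.1 + 9.563(48.1818) + 1.85(182.88) − 4.676(58) = 1182.9827 kcal/day.
TEE = 1182.9827 × 1.55 = 1833.6232 kcal/day.
Carbohydrate energy = 38% × 1833.6232 = 696.7768 kcal.
Carbohydrate = 696.7768 ÷ 4 kcal/g = 174.1942 g.

174 g/day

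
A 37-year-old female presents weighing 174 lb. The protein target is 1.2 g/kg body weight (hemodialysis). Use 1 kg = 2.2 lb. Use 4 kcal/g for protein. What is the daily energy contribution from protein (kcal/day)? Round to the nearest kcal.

Weight in kg = 174 ÷ 2.2 = 79.0909 kg.
Protein = 1.2 g/kg × 79.0909 kg = 94.9091 g/day.
Protein energy = 94.9091 g × 4 kcal/g = 379.6364 kcal/day.

380 kcal/day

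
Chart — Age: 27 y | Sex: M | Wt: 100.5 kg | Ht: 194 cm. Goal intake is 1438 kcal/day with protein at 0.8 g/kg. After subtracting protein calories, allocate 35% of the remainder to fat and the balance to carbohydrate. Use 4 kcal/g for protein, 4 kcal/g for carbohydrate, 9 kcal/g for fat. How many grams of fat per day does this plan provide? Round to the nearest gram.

Protein = 0.8 × 100.5 = 80.4 g → 80.4 × 4 = 321.6 kcal.
Non-protein calories = 1438 − 321.6 = 1116.4 kcal.
Fat: 35% × 1116.4 = 390.74 kcal; carbohydrate: 725.66 kcal.
Fat: 390.74 kcal ÷ 9 kcal/g = 43.4156 g.

43 g/day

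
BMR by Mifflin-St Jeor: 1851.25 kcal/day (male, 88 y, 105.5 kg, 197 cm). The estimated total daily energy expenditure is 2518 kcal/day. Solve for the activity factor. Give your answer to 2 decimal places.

1.36

Activity factor = TEE ÷ BMR = 2518 ÷ 1851.25 = 1.36.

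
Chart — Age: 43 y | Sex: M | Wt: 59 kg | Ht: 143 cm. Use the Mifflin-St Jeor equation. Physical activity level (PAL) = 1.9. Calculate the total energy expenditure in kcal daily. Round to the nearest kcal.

Mifflin-St Jeor (male): BMR = 10(59) + 6.25(143) − 5(43) + 5 = 590 + 893.75 − 215 + 5 = 1273.75 kcal/day.
TEE = BMR × activity factor = 1273.75 × 1.9 = 2420.125 kcal/day.

2420 kcal daily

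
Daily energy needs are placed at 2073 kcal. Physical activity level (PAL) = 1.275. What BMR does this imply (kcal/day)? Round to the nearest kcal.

1626 kcal/day

BMR = TEE ÷ activity factor = 2073 ÷ 1.275 = 1625.8824 kcal/day.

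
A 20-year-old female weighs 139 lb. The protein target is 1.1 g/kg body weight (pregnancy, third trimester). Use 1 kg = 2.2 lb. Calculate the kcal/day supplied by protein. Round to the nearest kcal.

278 kcal/day

Weight in kg = 139 ÷ 2.2 = 63.1818 kg.
Protein = 1.1 g/kg × 63.1818 kg = 69.5 g/day.
Protein energy = 69.5 g × 4 kcal/g = 278 kcal/day.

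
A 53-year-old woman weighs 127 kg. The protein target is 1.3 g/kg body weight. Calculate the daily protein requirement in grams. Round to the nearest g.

165 g/day

Protein = 1.3 g/kg × 127 kg = 165.1 g/day.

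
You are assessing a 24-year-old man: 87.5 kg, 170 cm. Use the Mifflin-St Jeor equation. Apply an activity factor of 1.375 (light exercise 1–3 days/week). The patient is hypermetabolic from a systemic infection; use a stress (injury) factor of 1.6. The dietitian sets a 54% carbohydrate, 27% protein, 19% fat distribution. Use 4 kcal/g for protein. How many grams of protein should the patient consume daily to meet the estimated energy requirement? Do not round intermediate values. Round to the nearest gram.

271 g/day

Mifflin-St Jeor (male): BMR = 10(87.5) + 6.25(170) − 5(24) + 5 = 875 + 1062.5 − 120 + 5 = 1822.5 kcal/day.
TEE = 1822.5 × 1.375 = 2505.9375 kcal/day.
With stress factor 1.6: 2505.9375 × 1.6 = 4009.5 kcal/day.
Protein energy = 27% × 4009.5 = 1082.565 kcal.
Protein = 1082.565 ÷ 4 kcal/g = 270.6413 g.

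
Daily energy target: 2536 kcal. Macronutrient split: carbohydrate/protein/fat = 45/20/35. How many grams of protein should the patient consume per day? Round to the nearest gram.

Protein energy = 20% × 2536 = 507.2 kcal.
At 4 kcal/g: 507.2 ÷ 4 = 126.8 g.

127 g/day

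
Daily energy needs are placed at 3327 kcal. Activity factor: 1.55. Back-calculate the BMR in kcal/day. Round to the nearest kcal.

BMR = TEE ÷ activity factor = 3327 ÷ 1.55 = 2146.4516 kcal/day.

2146 kcal/day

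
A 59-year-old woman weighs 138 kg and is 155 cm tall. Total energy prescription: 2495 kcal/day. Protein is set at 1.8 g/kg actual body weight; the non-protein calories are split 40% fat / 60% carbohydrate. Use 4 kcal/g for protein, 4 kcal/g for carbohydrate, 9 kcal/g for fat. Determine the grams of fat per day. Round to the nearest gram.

67 g/day

Protein = 1.8 × 138 = 248.4 g → 248.4 × 4 = 993.6 kcal.
Non-protein calories = 2495 − 993.6 = 1501.4 kcal.
Fat: 40% × 1501.4 = 600.56 kcal; carbohydrate: 900.84 kcal.
Fat: 600.56 kcal ÷ 9 kcal/g = 66.7289 g.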